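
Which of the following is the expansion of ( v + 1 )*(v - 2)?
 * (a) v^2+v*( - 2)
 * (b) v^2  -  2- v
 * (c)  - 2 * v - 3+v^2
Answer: b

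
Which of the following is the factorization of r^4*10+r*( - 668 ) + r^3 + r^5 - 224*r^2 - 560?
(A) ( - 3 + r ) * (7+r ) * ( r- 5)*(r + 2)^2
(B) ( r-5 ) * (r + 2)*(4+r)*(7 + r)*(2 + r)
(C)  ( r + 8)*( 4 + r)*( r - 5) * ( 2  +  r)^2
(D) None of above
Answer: B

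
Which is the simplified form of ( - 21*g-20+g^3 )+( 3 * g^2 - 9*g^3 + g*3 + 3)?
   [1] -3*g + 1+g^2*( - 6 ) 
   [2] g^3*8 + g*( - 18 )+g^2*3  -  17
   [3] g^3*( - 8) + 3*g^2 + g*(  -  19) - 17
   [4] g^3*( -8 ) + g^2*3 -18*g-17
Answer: 4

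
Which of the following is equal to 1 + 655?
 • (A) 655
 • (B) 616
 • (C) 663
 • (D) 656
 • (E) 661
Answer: D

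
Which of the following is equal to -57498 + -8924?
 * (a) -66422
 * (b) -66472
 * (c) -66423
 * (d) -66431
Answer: a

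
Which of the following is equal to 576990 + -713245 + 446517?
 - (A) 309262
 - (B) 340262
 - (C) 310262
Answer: C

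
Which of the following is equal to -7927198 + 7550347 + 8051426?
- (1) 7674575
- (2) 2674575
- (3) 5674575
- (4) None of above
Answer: 1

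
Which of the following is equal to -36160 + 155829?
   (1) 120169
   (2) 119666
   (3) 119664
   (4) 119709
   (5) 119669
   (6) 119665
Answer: 5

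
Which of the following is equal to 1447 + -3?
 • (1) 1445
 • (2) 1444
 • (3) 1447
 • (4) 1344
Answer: 2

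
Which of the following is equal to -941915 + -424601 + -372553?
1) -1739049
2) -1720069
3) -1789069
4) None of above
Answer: 4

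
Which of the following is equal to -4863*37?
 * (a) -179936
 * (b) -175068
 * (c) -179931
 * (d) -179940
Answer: c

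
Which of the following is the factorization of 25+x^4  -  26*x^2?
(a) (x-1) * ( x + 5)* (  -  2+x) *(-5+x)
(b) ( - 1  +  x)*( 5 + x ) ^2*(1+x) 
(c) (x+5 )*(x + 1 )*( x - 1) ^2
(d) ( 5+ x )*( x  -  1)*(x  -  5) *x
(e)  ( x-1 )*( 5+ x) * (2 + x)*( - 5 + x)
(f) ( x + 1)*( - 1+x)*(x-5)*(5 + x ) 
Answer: f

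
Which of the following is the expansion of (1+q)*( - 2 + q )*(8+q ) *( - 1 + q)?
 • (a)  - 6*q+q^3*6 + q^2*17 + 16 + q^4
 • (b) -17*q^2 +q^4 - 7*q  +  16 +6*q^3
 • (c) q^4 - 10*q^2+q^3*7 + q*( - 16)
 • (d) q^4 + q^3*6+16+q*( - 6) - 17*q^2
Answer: d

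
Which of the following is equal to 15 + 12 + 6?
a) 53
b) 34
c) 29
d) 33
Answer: d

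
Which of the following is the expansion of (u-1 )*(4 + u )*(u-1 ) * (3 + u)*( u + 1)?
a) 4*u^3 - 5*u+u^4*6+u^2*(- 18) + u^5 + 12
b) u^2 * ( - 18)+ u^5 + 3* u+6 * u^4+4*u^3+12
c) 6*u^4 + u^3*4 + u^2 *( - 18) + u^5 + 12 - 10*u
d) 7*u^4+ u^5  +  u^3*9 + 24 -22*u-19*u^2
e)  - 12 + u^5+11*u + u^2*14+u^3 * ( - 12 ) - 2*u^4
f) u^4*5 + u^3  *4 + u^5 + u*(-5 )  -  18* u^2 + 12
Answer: a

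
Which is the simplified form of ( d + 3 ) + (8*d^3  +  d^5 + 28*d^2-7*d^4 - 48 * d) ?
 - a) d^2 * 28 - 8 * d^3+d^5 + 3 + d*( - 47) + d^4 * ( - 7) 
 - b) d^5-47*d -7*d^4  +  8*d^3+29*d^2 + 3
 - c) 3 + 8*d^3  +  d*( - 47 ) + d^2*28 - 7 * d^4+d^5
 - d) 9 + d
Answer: c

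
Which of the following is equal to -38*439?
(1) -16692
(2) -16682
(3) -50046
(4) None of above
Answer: 2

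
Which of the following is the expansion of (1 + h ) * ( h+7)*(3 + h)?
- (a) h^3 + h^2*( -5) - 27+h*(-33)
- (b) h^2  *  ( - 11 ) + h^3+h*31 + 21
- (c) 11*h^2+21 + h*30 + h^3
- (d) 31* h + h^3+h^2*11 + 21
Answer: d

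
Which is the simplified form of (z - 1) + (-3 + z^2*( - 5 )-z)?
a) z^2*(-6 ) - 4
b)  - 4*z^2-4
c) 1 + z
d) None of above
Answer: d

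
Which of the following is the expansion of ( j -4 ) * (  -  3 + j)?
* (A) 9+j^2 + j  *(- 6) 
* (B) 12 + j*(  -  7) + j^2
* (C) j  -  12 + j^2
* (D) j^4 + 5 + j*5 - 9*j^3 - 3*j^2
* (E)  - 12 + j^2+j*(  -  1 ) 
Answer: B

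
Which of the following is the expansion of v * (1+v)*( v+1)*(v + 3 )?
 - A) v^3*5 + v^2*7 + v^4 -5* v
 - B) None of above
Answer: B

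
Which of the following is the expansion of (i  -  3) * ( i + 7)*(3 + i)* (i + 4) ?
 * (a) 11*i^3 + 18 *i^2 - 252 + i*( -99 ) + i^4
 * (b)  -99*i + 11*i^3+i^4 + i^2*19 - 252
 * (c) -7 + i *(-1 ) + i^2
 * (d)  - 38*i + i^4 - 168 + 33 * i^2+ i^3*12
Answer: b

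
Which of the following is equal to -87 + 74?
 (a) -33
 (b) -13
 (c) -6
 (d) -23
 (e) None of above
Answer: b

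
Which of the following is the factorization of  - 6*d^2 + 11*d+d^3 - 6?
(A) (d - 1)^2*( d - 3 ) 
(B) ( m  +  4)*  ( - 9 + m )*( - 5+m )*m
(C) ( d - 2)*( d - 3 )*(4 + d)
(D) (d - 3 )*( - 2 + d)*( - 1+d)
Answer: D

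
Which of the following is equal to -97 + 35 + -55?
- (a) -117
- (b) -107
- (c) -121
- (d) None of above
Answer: a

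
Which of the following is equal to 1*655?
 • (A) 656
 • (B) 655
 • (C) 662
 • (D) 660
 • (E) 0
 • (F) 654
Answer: B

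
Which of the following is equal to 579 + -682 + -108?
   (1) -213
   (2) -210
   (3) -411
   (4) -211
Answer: 4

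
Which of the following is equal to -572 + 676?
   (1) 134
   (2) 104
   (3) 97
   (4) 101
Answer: 2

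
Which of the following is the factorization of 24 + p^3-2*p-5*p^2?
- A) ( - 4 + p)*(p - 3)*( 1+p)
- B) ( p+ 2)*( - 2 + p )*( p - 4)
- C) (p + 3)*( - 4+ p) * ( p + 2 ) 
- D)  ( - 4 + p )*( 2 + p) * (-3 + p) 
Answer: D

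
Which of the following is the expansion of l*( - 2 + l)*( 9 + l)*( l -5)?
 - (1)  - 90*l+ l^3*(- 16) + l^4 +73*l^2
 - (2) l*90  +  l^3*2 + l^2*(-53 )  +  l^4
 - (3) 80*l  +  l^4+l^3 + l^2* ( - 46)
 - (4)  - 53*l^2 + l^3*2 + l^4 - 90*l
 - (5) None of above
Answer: 2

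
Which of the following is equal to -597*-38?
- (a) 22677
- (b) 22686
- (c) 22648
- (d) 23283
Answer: b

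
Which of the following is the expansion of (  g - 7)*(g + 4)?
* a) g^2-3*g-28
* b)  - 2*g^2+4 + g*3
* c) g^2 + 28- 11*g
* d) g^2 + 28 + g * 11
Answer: a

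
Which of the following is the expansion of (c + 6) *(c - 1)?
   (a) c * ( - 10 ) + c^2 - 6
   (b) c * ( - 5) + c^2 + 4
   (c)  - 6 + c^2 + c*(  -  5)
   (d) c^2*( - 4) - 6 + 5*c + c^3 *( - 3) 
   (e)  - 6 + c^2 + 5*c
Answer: e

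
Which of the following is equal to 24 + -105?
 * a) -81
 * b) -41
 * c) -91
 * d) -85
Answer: a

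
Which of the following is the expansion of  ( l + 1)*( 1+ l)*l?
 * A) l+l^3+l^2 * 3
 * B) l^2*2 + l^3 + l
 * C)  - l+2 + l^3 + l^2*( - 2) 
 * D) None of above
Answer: B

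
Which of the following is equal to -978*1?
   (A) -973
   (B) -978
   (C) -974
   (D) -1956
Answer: B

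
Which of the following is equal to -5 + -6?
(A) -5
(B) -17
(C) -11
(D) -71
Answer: C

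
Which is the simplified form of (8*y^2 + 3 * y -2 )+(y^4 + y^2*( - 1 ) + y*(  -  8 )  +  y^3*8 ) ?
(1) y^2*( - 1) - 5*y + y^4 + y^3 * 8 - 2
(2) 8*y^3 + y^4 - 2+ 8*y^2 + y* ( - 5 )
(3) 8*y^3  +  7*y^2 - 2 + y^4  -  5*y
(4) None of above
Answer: 3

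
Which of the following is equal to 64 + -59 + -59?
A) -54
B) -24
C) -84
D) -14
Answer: A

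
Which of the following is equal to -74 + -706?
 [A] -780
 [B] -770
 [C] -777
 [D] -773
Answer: A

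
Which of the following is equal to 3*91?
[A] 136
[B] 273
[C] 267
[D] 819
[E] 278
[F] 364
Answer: B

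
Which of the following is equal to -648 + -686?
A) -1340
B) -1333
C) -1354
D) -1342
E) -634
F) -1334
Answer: F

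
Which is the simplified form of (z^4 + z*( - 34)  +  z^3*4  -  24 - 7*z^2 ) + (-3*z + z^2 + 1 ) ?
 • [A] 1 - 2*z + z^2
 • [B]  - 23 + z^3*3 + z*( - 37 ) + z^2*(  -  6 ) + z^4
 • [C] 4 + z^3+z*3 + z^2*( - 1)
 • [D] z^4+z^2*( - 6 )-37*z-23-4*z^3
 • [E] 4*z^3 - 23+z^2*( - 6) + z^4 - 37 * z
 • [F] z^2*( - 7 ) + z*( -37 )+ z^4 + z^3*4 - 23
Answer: E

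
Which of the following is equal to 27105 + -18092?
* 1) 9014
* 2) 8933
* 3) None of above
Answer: 3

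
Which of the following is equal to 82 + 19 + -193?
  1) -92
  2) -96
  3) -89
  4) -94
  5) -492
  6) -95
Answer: 1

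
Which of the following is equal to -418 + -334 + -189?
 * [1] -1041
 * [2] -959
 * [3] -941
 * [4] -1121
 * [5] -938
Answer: 3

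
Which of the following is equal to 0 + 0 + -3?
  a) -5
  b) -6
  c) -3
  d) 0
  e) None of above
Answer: c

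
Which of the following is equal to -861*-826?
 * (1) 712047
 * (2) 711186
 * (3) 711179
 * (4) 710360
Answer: 2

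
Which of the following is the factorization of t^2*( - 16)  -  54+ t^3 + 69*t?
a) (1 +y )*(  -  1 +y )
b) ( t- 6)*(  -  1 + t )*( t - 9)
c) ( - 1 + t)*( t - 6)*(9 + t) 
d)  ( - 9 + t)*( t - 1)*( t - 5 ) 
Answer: b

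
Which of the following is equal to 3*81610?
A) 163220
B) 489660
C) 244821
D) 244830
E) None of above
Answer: D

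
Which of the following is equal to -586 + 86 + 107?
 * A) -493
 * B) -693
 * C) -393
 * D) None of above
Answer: C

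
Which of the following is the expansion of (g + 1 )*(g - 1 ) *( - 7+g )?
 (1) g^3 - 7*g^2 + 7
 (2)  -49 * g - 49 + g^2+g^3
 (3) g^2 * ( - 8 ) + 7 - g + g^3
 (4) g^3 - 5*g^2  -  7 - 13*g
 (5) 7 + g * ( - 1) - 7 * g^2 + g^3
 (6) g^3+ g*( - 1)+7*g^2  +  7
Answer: 5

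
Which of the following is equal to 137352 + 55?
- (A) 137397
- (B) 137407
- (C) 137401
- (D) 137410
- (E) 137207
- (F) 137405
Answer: B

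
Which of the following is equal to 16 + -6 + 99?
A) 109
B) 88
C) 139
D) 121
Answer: A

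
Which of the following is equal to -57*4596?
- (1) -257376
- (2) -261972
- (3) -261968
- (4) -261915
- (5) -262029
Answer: 2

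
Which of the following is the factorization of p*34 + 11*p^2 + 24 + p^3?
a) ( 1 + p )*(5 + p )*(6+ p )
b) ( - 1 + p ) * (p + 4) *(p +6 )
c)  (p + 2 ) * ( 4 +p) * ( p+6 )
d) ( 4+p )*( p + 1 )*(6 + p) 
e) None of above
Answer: d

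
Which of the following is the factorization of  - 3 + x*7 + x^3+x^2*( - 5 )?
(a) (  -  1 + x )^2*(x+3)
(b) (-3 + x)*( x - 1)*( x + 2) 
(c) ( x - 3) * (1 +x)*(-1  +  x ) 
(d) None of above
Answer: d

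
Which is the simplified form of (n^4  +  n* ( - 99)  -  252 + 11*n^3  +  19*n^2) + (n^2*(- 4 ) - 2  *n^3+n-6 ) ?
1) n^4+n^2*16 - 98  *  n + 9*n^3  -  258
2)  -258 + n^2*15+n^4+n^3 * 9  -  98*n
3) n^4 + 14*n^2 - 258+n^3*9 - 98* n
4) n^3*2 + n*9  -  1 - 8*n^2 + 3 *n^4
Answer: 2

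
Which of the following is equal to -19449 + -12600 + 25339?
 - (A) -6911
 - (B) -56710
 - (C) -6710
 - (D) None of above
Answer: C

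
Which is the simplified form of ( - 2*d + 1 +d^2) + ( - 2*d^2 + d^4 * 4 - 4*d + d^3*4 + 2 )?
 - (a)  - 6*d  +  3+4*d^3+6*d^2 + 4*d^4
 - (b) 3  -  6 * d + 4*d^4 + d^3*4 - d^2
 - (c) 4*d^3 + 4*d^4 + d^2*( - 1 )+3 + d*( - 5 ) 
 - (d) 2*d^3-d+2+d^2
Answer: b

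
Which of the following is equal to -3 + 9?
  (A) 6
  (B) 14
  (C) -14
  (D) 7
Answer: A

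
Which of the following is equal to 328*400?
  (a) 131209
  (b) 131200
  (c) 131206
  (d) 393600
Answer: b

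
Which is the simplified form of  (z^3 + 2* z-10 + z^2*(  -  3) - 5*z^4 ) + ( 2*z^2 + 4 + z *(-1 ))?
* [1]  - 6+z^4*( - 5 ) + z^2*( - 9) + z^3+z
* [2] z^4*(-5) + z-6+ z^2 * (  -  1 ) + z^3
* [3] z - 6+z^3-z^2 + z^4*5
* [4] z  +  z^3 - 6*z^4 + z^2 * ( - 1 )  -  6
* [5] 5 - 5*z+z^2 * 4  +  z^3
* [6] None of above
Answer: 2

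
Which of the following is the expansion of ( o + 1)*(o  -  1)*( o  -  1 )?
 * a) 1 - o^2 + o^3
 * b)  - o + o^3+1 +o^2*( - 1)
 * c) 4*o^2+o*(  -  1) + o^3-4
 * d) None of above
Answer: b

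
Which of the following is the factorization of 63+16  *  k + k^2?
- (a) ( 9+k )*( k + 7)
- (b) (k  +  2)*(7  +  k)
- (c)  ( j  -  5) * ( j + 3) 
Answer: a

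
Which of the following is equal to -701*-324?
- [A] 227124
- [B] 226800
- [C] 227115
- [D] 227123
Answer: A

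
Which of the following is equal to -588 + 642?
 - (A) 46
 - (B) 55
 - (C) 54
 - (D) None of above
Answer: C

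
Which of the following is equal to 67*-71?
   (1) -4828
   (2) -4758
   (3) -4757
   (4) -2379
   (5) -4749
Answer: 3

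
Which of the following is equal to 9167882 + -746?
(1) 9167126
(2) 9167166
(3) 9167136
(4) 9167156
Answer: 3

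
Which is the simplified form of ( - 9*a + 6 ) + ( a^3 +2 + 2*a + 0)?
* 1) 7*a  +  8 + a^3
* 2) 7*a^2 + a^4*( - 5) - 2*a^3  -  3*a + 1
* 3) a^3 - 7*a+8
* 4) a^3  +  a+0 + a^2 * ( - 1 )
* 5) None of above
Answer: 3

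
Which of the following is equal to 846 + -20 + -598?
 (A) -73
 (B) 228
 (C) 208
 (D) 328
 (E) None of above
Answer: B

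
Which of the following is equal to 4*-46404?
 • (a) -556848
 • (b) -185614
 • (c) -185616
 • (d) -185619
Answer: c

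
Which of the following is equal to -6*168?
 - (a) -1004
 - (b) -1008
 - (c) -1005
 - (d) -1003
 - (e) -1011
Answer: b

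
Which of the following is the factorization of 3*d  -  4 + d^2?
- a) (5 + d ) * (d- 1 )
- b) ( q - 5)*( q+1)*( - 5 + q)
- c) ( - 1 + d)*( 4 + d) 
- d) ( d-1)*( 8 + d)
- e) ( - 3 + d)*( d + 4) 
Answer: c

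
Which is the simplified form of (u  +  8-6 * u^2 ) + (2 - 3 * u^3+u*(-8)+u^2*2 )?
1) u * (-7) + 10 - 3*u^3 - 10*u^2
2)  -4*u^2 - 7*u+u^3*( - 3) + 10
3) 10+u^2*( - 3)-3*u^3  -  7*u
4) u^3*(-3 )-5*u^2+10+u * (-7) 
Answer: 2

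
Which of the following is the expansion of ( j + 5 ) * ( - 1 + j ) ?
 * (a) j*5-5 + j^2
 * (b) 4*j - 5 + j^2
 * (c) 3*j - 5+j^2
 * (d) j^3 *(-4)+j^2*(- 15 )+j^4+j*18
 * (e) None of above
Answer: b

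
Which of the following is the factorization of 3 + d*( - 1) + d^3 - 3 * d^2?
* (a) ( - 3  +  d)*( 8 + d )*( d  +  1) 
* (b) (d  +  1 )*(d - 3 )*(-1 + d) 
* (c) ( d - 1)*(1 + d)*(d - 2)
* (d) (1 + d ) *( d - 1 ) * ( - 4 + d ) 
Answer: b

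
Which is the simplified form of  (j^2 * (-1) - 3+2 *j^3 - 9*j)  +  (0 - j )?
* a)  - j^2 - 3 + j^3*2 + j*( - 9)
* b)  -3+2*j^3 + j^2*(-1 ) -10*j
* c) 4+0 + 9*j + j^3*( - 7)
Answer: b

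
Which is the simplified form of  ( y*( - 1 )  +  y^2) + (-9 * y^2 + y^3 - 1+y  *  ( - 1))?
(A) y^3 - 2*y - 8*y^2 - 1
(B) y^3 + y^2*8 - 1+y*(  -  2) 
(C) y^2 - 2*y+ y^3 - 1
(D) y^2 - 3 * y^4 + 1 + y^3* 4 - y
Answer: A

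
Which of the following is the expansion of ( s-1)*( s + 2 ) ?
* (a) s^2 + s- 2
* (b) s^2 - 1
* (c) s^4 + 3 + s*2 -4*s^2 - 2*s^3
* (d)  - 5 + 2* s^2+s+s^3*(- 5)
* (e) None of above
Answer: a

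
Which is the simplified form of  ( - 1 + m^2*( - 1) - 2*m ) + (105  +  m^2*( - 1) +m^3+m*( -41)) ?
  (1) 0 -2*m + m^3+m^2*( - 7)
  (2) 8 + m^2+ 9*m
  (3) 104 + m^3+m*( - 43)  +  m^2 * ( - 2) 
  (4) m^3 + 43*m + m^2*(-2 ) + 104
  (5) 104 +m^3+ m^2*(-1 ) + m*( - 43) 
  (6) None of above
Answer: 3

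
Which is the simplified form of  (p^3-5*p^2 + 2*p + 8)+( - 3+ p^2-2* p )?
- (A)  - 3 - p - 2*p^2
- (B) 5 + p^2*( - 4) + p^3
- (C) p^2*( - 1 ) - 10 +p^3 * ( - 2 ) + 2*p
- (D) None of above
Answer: B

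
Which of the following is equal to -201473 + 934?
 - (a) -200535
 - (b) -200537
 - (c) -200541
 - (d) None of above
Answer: d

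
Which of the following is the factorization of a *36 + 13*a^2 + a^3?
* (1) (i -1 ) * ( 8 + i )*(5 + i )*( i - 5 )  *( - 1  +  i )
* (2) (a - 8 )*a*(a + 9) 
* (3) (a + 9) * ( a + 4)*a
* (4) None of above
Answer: 3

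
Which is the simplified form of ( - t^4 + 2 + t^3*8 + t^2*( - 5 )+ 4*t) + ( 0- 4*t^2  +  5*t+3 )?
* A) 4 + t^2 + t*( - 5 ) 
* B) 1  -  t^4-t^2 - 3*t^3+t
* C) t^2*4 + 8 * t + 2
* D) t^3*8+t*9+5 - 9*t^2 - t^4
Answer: D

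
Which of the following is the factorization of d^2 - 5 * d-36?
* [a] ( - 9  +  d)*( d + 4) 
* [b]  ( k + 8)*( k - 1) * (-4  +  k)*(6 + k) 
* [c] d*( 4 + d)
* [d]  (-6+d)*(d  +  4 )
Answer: a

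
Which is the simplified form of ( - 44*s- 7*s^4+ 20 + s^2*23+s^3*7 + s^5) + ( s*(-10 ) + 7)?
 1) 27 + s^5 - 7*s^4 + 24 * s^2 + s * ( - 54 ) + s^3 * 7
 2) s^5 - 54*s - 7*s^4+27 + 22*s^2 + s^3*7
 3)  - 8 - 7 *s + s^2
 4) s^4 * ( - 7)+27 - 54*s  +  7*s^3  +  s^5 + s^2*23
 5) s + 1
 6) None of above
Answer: 4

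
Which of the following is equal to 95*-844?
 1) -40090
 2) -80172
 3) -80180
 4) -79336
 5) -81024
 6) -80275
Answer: 3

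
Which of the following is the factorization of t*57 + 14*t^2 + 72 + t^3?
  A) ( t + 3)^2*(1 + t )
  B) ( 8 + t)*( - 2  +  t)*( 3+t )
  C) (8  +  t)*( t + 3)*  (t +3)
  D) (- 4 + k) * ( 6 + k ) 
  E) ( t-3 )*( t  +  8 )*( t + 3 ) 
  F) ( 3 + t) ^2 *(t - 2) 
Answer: C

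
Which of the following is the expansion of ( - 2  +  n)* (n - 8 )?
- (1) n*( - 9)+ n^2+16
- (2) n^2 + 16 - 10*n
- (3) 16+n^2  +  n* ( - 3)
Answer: 2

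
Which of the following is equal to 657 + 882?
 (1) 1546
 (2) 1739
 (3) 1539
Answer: 3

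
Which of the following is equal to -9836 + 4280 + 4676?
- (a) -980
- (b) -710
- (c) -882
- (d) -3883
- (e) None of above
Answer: e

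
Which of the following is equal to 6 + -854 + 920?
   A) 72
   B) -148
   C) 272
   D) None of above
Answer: A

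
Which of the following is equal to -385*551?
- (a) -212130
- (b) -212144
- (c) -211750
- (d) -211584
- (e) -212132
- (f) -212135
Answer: f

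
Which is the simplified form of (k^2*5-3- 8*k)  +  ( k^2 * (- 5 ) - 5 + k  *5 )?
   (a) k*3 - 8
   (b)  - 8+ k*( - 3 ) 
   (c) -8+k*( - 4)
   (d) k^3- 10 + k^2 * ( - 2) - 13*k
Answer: b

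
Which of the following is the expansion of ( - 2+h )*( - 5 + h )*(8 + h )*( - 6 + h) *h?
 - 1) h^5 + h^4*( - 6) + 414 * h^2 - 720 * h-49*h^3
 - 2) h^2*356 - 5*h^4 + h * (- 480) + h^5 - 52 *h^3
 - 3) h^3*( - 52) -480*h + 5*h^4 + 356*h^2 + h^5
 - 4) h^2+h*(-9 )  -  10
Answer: 2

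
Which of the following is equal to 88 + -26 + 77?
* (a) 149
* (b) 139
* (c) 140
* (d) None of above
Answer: b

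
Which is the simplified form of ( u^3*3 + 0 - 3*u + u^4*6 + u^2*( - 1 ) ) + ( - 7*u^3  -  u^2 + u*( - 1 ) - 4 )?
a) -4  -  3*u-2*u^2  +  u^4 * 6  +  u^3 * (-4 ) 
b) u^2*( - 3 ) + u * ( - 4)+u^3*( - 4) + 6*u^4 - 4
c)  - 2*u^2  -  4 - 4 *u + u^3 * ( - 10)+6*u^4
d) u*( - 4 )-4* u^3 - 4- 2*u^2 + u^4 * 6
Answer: d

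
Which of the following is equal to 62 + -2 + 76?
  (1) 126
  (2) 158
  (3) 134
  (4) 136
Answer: 4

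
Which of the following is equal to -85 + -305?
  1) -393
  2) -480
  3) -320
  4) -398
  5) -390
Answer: 5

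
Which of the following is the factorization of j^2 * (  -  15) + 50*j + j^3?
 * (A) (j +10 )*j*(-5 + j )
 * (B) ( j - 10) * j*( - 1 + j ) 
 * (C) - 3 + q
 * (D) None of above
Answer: D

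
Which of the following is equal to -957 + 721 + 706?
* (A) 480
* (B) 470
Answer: B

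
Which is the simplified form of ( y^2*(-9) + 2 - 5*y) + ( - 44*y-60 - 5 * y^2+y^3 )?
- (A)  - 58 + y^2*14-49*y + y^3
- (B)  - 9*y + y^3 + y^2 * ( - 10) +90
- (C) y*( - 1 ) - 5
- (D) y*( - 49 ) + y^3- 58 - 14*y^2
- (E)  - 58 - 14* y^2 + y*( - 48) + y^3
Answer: D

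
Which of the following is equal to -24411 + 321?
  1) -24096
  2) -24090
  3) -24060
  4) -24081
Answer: 2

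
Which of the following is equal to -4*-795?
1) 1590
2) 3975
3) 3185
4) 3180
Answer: 4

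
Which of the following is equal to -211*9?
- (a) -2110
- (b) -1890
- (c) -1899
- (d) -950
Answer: c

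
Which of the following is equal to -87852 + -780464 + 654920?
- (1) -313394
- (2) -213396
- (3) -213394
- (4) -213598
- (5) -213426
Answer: 2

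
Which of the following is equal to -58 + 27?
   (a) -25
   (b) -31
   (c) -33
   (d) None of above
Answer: b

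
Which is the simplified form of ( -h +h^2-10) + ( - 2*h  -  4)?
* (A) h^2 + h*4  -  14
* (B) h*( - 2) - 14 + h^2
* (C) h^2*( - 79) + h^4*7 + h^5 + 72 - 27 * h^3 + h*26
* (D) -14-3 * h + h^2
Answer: D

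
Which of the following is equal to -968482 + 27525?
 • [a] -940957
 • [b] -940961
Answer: a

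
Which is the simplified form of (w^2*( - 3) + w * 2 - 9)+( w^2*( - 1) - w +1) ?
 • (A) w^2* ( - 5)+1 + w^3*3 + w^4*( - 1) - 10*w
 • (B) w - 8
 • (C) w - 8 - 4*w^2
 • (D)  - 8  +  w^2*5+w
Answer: C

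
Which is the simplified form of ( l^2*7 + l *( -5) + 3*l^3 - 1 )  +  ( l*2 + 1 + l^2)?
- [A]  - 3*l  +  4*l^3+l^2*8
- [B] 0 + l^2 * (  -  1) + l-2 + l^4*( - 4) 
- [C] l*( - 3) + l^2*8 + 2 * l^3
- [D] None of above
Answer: D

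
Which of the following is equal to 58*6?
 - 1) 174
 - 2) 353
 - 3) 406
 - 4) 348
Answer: 4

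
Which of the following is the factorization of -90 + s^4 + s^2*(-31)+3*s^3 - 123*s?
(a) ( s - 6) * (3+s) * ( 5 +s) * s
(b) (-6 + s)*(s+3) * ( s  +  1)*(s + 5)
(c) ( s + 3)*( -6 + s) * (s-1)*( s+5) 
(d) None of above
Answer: b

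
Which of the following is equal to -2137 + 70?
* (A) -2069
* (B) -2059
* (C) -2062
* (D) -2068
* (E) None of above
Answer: E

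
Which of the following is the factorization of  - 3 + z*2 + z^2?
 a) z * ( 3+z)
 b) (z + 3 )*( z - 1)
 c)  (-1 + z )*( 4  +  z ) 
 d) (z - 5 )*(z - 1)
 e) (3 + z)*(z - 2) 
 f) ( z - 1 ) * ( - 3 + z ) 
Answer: b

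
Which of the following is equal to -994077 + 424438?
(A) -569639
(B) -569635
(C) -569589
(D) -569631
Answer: A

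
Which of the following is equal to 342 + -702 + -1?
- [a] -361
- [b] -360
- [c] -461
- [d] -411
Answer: a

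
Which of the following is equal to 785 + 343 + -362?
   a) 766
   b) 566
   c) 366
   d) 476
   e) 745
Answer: a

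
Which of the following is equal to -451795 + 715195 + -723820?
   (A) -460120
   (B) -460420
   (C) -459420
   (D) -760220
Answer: B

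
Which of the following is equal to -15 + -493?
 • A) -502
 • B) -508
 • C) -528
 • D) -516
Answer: B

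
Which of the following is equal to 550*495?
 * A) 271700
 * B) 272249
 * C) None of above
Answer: C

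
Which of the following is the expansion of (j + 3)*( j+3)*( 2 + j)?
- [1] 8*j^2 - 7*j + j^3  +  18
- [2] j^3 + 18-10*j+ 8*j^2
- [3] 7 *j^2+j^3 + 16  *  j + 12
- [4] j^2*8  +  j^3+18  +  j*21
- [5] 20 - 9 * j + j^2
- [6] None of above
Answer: 4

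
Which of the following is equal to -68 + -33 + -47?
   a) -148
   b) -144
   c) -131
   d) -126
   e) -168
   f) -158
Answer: a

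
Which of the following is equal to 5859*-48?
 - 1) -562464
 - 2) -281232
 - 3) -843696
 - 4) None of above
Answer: 2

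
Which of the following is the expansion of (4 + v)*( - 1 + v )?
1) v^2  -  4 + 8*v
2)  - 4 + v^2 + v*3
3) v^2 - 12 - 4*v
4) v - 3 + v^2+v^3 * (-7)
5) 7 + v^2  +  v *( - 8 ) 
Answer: 2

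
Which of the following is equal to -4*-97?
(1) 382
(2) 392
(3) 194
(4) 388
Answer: 4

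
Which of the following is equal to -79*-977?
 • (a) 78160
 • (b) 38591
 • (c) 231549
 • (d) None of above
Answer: d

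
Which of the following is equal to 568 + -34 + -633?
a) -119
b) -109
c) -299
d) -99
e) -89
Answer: d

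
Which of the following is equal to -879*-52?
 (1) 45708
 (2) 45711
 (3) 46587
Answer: 1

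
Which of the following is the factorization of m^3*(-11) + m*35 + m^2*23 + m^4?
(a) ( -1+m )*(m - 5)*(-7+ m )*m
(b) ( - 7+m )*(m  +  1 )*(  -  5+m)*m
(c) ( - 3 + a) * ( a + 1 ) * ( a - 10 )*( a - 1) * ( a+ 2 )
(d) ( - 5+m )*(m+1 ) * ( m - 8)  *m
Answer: b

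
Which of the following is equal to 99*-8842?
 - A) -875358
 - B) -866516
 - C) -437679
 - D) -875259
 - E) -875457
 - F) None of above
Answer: A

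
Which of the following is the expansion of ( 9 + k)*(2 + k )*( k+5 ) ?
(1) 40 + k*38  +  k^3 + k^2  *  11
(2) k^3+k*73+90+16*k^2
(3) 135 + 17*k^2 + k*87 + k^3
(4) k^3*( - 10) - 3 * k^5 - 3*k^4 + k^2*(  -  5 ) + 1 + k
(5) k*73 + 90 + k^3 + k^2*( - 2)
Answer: 2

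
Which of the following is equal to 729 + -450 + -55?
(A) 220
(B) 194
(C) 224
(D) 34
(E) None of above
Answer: C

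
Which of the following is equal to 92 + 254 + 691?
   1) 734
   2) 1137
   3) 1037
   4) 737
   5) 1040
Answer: 3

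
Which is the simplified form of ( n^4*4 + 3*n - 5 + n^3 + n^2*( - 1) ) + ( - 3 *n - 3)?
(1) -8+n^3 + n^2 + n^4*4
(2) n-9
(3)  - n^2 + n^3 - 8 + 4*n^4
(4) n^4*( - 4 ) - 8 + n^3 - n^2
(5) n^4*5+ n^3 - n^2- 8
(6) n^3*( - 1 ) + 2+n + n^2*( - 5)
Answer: 3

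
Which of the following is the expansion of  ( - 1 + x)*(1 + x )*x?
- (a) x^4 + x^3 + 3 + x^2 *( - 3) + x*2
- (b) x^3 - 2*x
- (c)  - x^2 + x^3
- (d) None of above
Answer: d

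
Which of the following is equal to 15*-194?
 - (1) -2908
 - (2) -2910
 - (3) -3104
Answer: 2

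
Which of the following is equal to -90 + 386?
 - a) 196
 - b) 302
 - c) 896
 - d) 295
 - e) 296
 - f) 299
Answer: e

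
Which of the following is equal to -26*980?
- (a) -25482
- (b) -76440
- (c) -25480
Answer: c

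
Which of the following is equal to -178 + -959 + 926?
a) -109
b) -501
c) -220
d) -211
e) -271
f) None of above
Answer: d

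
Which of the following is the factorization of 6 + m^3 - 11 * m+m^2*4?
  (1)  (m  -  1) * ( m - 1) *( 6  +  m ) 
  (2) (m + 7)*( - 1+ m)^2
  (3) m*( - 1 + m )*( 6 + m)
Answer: 1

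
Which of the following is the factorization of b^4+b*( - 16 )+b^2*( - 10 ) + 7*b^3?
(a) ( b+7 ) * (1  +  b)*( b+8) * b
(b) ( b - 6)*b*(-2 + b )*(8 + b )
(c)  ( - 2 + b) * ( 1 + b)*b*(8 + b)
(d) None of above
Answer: c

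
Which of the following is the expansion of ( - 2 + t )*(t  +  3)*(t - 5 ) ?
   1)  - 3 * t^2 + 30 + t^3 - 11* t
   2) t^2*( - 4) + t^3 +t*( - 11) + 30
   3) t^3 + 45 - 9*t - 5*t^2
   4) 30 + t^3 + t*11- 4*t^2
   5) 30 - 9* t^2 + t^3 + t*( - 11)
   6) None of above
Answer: 2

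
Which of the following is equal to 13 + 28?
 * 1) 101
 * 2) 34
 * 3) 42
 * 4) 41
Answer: 4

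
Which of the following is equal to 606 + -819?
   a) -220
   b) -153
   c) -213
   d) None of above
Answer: c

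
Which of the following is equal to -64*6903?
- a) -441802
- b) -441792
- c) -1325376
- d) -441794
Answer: b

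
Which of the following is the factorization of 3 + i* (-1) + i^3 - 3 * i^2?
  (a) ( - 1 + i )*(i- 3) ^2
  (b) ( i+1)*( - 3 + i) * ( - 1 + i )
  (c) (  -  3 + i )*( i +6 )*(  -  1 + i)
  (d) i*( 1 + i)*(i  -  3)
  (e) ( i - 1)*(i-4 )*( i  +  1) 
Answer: b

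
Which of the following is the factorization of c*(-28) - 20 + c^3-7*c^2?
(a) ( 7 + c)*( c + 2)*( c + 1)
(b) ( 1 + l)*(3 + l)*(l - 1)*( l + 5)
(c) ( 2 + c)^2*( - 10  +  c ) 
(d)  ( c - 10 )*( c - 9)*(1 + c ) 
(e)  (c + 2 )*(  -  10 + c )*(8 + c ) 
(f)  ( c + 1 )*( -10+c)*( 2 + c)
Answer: f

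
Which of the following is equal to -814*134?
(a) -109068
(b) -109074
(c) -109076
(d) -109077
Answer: c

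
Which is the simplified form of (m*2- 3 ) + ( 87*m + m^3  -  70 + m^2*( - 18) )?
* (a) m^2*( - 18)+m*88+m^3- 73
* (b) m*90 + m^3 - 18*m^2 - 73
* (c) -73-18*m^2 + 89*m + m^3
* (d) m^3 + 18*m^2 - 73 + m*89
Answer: c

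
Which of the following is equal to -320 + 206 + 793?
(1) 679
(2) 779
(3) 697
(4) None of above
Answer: 1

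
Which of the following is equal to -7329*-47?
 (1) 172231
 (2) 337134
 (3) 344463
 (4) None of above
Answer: 3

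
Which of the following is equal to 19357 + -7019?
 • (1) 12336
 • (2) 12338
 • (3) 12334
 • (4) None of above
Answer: 2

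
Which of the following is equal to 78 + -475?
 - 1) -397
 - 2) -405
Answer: 1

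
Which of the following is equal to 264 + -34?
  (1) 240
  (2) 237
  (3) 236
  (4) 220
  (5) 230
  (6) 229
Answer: 5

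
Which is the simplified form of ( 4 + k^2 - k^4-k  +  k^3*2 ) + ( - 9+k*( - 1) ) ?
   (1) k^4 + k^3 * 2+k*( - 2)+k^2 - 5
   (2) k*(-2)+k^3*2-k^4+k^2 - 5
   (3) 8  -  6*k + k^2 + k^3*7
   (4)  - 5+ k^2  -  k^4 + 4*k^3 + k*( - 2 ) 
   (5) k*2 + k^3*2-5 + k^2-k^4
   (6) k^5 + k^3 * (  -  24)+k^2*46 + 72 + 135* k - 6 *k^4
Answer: 2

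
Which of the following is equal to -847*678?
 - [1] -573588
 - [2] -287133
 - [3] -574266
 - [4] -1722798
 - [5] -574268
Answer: 3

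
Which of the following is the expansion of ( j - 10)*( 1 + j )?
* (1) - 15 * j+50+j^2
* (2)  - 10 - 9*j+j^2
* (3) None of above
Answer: 2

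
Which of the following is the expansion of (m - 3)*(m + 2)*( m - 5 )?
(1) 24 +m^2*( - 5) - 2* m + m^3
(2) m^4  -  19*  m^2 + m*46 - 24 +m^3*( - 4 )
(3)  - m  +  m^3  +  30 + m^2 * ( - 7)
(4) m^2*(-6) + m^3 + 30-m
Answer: 4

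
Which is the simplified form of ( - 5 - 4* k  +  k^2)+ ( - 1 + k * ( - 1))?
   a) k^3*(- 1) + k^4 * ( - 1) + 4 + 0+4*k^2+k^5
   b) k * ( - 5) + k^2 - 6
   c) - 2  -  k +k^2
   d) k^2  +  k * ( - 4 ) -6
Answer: b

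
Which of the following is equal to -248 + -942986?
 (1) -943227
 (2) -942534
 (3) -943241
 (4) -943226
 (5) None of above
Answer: 5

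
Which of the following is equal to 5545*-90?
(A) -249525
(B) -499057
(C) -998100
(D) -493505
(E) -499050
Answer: E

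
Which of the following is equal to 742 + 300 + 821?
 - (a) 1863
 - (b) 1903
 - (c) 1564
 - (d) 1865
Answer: a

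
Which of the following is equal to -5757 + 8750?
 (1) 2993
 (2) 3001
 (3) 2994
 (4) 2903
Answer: 1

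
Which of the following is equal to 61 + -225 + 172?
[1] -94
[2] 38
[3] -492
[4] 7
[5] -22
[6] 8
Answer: 6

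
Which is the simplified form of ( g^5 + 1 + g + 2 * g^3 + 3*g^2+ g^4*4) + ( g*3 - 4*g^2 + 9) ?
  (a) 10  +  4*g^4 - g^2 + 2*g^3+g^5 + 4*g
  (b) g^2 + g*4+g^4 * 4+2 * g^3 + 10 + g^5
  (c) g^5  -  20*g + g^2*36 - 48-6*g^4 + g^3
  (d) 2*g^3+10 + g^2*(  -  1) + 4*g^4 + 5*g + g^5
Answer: a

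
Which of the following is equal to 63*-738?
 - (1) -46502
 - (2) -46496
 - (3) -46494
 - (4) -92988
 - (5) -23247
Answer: 3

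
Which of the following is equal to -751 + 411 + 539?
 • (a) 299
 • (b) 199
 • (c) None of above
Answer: b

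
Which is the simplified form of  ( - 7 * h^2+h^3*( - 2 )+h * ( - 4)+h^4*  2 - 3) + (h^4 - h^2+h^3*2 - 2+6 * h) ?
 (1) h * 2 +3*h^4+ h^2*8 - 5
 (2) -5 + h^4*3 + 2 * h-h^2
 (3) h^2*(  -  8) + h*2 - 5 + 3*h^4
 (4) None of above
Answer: 3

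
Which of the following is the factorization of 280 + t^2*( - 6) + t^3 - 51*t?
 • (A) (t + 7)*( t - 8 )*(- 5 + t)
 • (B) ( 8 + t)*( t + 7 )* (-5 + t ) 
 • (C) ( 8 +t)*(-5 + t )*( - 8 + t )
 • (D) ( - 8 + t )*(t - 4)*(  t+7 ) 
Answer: A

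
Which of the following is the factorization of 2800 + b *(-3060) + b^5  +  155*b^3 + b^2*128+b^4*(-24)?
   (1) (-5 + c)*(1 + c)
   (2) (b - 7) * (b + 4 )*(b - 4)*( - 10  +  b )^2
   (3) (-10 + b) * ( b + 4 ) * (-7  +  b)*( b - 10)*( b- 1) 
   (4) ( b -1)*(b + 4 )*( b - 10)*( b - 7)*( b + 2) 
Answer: 3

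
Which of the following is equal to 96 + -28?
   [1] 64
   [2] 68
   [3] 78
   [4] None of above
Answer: 2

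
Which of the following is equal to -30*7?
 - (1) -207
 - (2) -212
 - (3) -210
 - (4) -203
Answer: 3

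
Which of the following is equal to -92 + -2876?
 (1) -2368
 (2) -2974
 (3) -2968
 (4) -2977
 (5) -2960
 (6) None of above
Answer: 3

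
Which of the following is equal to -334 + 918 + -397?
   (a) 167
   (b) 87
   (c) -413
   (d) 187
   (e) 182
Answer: d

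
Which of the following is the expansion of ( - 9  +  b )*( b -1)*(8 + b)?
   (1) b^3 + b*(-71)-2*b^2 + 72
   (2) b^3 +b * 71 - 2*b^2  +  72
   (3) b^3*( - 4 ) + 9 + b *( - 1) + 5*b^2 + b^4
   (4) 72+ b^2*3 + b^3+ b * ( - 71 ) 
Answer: 1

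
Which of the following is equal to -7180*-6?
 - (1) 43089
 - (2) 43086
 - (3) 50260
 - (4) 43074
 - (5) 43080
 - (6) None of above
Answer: 5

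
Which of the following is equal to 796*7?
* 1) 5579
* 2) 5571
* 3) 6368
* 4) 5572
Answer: 4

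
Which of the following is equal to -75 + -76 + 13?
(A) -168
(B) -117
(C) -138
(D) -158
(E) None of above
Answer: C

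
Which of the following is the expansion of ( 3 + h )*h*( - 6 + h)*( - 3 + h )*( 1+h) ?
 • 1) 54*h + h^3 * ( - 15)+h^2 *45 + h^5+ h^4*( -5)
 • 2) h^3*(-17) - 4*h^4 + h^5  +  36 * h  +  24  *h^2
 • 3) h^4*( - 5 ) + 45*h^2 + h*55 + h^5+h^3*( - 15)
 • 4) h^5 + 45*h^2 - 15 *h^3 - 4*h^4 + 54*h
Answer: 1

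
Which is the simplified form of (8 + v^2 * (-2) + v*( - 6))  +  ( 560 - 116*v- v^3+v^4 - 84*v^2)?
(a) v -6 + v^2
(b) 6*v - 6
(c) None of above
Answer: c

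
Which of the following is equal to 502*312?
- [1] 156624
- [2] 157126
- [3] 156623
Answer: 1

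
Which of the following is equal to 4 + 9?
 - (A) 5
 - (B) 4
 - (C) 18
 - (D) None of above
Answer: D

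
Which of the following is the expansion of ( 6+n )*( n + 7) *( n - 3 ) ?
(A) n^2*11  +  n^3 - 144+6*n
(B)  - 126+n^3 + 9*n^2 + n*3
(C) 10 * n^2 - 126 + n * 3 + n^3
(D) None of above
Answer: C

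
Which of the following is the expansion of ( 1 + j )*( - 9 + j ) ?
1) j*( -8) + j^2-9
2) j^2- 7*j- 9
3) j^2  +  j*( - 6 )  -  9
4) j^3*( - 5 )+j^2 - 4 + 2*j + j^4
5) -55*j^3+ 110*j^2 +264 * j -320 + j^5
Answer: 1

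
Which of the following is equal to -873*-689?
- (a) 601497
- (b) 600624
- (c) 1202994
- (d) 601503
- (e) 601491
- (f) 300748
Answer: a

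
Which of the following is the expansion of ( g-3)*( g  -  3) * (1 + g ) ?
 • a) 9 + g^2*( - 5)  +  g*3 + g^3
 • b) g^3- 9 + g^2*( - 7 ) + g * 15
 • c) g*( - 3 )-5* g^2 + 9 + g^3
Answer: a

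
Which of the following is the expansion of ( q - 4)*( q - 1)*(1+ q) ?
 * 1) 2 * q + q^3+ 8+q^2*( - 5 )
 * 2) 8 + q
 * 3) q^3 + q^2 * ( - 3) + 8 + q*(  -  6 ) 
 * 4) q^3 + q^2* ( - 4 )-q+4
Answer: 4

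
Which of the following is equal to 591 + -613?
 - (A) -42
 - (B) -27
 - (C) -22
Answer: C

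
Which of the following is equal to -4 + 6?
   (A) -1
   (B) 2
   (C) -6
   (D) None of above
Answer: B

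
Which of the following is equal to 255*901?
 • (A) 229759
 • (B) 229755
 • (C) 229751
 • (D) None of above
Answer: B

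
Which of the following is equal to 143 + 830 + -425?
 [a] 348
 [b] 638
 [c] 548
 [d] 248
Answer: c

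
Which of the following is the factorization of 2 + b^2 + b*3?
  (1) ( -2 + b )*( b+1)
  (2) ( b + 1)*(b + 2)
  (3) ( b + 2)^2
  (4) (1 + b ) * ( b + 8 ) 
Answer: 2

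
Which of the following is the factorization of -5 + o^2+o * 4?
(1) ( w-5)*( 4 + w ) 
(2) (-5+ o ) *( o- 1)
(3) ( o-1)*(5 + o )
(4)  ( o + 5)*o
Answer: 3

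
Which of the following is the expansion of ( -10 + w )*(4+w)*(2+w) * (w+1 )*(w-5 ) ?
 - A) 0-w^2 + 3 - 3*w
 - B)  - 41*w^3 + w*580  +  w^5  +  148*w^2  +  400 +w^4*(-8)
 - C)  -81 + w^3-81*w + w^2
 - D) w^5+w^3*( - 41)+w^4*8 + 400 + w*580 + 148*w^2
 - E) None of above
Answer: B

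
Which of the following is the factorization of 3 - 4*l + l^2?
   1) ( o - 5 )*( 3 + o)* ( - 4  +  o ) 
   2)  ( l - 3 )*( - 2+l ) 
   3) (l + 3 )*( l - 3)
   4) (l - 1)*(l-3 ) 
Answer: 4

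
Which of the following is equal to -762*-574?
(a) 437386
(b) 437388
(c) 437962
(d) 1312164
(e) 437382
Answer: b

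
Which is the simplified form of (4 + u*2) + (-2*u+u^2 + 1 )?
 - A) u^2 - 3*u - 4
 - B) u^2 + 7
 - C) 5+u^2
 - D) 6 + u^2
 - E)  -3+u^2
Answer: C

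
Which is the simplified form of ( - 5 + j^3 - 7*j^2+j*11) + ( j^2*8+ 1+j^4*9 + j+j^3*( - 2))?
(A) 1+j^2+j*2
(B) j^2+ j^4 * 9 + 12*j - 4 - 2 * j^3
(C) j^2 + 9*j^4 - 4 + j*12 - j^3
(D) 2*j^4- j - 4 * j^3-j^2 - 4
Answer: C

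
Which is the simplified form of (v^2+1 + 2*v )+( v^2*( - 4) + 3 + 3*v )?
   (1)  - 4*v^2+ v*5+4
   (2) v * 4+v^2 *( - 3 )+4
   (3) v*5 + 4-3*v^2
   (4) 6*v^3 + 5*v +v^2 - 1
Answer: 3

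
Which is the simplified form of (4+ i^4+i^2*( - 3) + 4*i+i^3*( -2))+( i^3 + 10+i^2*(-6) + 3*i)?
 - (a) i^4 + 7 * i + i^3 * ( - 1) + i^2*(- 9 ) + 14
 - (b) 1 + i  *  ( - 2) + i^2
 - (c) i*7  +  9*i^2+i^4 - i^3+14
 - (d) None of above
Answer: a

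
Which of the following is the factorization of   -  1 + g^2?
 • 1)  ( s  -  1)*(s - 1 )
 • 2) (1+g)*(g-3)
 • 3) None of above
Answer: 3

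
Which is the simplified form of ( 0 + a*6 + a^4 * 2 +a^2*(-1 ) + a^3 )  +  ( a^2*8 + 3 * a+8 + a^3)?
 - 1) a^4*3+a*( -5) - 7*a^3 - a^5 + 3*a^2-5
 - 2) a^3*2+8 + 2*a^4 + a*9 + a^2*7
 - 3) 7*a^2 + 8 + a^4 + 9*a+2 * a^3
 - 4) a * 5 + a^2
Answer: 2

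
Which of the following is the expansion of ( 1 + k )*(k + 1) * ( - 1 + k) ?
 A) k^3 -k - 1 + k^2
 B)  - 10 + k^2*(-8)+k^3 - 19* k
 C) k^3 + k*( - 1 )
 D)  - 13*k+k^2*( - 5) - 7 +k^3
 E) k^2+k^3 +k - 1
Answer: A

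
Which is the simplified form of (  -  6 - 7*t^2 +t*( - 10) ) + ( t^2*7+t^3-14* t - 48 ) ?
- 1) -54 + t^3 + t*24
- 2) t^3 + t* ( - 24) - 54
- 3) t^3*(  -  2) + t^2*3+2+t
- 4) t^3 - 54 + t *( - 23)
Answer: 2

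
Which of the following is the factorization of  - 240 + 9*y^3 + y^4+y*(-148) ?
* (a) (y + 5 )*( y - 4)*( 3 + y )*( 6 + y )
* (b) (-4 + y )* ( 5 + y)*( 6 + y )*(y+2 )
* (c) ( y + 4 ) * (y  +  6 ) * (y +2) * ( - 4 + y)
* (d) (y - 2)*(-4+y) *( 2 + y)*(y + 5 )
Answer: b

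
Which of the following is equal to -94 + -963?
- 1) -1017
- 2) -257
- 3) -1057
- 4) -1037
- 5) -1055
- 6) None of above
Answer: 3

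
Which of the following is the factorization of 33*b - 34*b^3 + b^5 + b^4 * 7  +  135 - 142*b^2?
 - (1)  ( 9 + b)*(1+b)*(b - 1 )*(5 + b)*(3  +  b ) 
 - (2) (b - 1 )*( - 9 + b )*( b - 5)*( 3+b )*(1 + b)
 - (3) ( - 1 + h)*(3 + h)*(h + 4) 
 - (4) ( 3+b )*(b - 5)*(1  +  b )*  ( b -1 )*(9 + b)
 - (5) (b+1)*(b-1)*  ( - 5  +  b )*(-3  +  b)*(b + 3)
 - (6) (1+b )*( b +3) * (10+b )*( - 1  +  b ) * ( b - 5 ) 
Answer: 4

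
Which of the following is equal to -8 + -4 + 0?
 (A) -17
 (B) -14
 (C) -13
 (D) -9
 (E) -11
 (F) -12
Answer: F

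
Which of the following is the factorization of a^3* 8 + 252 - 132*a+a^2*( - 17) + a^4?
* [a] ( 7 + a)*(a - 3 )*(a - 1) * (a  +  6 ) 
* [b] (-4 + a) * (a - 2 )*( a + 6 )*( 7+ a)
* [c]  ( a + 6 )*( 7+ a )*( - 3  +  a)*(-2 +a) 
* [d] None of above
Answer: c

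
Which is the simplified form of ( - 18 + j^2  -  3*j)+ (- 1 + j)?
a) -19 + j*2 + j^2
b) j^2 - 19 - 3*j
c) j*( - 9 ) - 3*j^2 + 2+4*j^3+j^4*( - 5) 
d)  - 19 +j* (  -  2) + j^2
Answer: d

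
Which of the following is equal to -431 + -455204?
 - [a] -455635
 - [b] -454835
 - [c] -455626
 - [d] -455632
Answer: a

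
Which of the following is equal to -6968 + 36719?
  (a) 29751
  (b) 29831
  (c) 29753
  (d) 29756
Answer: a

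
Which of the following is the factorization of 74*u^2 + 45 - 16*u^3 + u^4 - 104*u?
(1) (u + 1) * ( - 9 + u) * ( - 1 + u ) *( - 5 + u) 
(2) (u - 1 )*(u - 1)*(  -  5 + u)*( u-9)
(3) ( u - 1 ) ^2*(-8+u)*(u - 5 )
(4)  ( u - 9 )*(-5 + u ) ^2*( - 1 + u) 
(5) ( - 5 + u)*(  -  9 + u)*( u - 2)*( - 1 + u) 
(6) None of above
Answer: 2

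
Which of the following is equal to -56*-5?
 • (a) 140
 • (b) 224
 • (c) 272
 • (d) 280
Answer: d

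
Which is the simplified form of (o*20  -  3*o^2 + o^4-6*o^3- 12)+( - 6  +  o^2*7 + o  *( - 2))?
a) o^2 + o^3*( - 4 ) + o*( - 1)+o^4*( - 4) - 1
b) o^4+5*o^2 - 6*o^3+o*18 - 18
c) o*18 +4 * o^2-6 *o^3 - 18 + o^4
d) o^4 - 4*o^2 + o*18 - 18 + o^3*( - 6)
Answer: c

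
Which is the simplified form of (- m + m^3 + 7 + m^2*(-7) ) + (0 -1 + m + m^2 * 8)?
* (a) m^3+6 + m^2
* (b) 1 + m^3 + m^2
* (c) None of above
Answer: a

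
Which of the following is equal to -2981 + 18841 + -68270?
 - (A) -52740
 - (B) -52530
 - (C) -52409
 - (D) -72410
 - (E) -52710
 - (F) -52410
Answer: F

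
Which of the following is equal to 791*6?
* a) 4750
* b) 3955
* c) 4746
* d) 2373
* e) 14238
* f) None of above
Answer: c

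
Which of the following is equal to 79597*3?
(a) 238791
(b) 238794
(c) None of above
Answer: a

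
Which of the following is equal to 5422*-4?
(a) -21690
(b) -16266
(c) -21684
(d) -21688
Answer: d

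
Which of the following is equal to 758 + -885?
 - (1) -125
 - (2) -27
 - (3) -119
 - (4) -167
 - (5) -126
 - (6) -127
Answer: 6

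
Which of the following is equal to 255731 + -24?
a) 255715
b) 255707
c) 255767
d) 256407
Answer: b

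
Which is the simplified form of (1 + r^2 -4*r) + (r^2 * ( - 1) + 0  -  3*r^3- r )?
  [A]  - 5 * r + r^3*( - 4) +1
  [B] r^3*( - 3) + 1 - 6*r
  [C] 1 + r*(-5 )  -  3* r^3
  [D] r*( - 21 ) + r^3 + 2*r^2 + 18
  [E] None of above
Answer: C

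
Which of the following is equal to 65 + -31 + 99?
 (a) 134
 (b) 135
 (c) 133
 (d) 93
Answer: c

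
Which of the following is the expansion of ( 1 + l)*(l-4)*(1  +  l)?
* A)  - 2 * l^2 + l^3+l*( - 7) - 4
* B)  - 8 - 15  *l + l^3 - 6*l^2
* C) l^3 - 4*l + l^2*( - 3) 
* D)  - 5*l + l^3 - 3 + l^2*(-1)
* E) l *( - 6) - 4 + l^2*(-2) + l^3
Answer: A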